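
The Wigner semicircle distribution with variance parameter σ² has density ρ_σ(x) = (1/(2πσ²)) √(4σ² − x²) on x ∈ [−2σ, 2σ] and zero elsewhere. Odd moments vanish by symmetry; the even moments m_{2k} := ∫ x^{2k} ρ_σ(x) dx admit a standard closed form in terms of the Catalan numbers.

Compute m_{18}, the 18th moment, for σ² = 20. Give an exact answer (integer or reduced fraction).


By the scaled semicircle moment identity, m_{2k} = σ^{2k} · C_k with k = 9.
C_9 = (1/(k+1)) · C(2k, k) = (1/10) · C(18, 9) = (1/10) · 48620 = 4862.
σ^{2k} = (σ²)^k = (20)^9 = 512000000000.

Therefore m_{18} = σ^{18} · C_9 = 512000000000 · 4862 = 2489344000000000.


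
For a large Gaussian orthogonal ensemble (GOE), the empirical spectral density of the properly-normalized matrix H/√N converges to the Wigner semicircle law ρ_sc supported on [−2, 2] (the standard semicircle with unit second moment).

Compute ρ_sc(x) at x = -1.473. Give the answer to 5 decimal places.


ρ_sc(x) = (1/(2π)) √(4 − x²). With x = -1.473:
  4 − x² = 4 − (-1.473)² = 4 − 2.169729 = 1.830271.
  √(4 − x²) = 1.352875.
  1/(2π) = 0.159155.
  ρ_sc(-1.473) = 0.159155 · 1.352875 = 0.215317.

Rounded to 5 decimal places: ρ_sc(-1.473) ≈ 0.21532.


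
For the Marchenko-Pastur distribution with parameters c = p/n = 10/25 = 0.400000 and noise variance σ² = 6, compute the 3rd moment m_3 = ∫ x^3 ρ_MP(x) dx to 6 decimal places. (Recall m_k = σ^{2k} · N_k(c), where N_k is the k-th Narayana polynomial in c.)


E[X³] = σ⁶ (1 + 3c + c²) (third MP moment). With σ² = 6 (so σ⁶ = 216) and c = 10/25 = 0.400000: E[X³] = 216 · (1 + 3·0.400000 + (0.400000)²) = 216 · 2.360000.

So E[X^3] = 509.760000.


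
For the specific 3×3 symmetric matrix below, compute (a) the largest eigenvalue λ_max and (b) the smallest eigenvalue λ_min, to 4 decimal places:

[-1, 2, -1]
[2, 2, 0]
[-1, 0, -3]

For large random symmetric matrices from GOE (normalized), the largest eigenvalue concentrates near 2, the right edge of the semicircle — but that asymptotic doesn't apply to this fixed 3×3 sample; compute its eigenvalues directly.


Since M is real symmetric, all three eigenvalues are real; they are the roots of det(λI − M) = λ³ − (tr M) λ² + s λ − det M, where s is the sum of the principal 2×2 minors.
tr M = -1 + 2 + (-3) = -2.
s = ((-1)·2 − 2²) + ((-1)·(-3) − (-1)²) + (2·(-3) − 0²) = -6 + 2 + (-6) = -10.
det M (expand along row 1) = (-1)·(-6) − 2·(-6) + (-1)·2 = 16.
Characteristic polynomial: λ³ + 2λ² − 10λ − 16 = 0.
Substitute λ = y + (tr M)/3 = y − 0.666667 to remove the quadratic term: y³ + p·y + q = 0 with p = s − (tr M)²/3 = -11.333333 and q = −2(tr M)³/27 + (tr M)·s/3 − det M = -8.740741.
Three real roots ⇒ use the trigonometric (Viète) form: r = 2√(−p/3) = 3.887301, φ = arccos(3q/(p·r)) = arccos(0.595201) = 0.933281 rad.
y_k = r·cos(φ/3 − 2πk/3) for k = 0, 1, 2 gives y = 3.700709, -0.819869, -2.880840.
λ_k = y_k − 0.666667 gives λ = 3.0340, -1.4865, -3.5475 (check: the sum is -2.0000 = tr M).

Hence λ_max = 3.0340 and λ_min = -3.5475.


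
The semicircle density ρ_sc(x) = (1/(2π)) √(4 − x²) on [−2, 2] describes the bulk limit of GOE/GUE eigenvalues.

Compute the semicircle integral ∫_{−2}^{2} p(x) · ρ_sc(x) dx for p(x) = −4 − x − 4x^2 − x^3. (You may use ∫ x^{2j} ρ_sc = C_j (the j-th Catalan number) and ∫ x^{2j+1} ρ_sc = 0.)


Write p(x) = Σ a_i x^i, split into monomials and integrate each against ρ_sc separately.
Using ∫ x^{2j} ρ_sc = C_j = (1/(j+1)) C(2j, j) (Catalan numbers) and ∫ x^{2j+1} ρ_sc = 0 (odd monomials vanish by symmetry):
  i = 0 (even): a_0 · C_{0} = -4 · 1 = -4
  i = 1 (odd): ∫ x^1 ρ_sc = 0 (vanishes)
  i = 2 (even): a_2 · C_{1} = -4 · 1 = -4
  i = 3 (odd): ∫ x^3 ρ_sc = 0 (vanishes)

Summing the contributions: ∫_{−2}^{2} p(x) ρ_sc(x) dx = (-4) + (-4) = -8.


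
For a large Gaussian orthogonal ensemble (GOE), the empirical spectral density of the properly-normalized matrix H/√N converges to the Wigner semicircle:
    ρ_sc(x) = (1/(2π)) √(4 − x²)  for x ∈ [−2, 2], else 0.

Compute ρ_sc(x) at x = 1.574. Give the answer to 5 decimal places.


ρ_sc(x) = (1/(2π)) √(4 − x²). With x = 1.574:
  4 − x² = 4 − (1.574)² = 4 − 2.477476 = 1.522524.
  √(4 − x²) = 1.233906.
  1/(2π) = 0.159155.
  ρ_sc(1.574) = 0.159155 · 1.233906 = 0.196382.

Rounded to 5 decimal places: ρ_sc(1.574) ≈ 0.19638.


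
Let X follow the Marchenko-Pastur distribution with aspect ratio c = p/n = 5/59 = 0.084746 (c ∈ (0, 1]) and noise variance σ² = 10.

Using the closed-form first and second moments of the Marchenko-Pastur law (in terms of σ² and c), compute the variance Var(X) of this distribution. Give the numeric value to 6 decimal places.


Recall the MP moments m_1 = E[X] = σ² and m_2 = E[X²] = σ⁴ (1 + c).
m_1 = E[X] = σ² = 10, so m_1² = 100.
m_2 = E[X²] = σ⁴ (1 + c) = 100 · (1 + 0.084746) = 100 · 1.084746 = 108.474576.
(Note m_2 − m_1² simplifies to c · σ⁴ = 0.084746 · 100.)

Var(X) = m_2 − m_1² = 108.474576 − 100 = 8.474576.


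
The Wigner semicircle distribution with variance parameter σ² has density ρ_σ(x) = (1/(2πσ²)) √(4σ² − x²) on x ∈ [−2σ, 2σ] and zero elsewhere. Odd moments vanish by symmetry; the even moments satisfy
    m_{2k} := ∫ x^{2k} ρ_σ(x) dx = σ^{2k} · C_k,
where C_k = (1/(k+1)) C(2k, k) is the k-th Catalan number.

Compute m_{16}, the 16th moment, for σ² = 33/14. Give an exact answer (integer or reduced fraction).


By the scaled semicircle moment identity, m_{2k} = σ^{2k} · C_k with k = 8.
C_8 = (1/(k+1)) · C(2k, k) = (1/9) · C(16, 8) = (1/9) · 12870 = 1430.
σ^{2k} = (σ²)^k = (33/14)^8 = 1406408618241/1475789056.

Therefore m_{16} = σ^{16} · C_8 = (1406408618241/1475789056) · 1430 = 1005582162042315/737894528.


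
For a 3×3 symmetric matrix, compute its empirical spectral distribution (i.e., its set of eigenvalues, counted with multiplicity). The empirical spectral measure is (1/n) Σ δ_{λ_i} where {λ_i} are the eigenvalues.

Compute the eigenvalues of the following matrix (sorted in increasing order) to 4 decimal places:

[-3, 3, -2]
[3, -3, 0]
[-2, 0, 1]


Since M is real symmetric, all three eigenvalues are real; they are the roots of det(λI − M) = λ³ − (tr M) λ² + s λ − det M, where s is the sum of the principal 2×2 minors.
tr M = -3 + (-3) + 1 = -5.
s = ((-3)·(-3) − 3²) + ((-3)·1 − (-2)²) + ((-3)·1 − 0²) = 0 + (-7) + (-3) = -10.
det M (expand along row 1) = (-3)·(-3) − 3·3 + (-2)·(-6) = 12.
Characteristic polynomial: λ³ + 5λ² − 10λ − 12 = 0.
Substitute λ = y + (tr M)/3 = y − 1.666667 to remove the quadratic term: y³ + p·y + q = 0 with p = s − (tr M)²/3 = -18.333333 and q = −2(tr M)³/27 + (tr M)·s/3 − det M = 13.925926.
Three real roots ⇒ use the trigonometric (Viète) form: r = 2√(−p/3) = 4.944132, φ = arccos(3q/(p·r)) = arccos(-0.460908) = 2.049814 rad.
y_k = r·cos(φ/3 − 2πk/3) for k = 0, 1, 2 gives y = 3.834232, 0.786092, -4.620324.
λ_k = y_k − 1.666667 gives λ = 2.1676, -0.8806, -6.2870 (check: the sum is -5.0000 = tr M).

Eigenvalues sorted in increasing order: [-6.2870, -0.8806, 2.1676].


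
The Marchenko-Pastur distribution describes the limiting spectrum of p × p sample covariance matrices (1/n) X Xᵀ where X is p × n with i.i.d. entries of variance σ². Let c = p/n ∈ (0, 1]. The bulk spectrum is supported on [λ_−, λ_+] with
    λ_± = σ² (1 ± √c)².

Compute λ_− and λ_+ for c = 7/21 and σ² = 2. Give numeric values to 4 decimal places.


c = 7/21 = 0.333333; √c = 0.577350.
λ_− = σ² (1 − √c)² = 2 · (1 − 0.577350)² = 2 · (0.422650)² = 0.357266.
λ_+ = σ² (1 + √c)² = 2 · (1 + 0.577350)² = 2 · (1.577350)² = 4.976068.

Rounded to 4 decimal places: λ_− ≈ 0.3573, λ_+ ≈ 4.9761.


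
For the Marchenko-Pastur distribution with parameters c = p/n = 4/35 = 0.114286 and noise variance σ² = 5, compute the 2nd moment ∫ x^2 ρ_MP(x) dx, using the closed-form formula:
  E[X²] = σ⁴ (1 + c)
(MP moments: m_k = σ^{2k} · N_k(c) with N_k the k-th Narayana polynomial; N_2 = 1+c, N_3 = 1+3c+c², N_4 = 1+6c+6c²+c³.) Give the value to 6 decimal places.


E[X²] = σ⁴ (1 + c) (second MP moment). With σ² = 5 (so σ⁴ = 25) and c = 4/35 = 0.114286: E[X²] = 25 · (1 + 0.114286) = 25 · 1.114286.

So E[X^2] = 27.857143.


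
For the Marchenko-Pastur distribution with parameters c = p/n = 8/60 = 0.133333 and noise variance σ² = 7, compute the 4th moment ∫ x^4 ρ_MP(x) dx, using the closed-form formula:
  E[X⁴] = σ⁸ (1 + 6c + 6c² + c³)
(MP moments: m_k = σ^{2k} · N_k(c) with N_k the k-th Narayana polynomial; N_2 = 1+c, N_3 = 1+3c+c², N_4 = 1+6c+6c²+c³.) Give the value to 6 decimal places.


E[X⁴] = σ⁸ (1 + 6c + 6c² + c³) (fourth MP moment). With σ² = 7 (so σ⁸ = 2401) and c = 8/60 = 0.133333: E[X⁴] = 2401 · (1 + 6·0.133333 + 6·(0.133333)² + (0.133333)³) = 2401 · 1.909037.

So E[X^4] = 4583.597926.


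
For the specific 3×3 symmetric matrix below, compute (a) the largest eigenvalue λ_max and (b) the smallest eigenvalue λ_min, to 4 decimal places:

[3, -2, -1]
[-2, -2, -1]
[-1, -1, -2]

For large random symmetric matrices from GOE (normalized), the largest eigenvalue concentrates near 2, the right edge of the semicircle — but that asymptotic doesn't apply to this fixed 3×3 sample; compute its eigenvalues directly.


Since M is real symmetric, all three eigenvalues are real; they are the roots of det(λI − M) = λ³ − (tr M) λ² + s λ − det M, where s is the sum of the principal 2×2 minors.
tr M = 3 + (-2) + (-2) = -1.
s = (3·(-2) − (-2)²) + (3·(-2) − (-1)²) + ((-2)·(-2) − (-1)²) = -10 + (-7) + 3 = -14.
det M (expand along row 1) = 3·3 − (-2)·3 + (-1)·0 = 15.
Characteristic polynomial: λ³ + λ² − 14λ − 15 = 0.
Substitute λ = y + (tr M)/3 = y − 0.333333 to remove the quadratic term: y³ + p·y + q = 0 with p = s − (tr M)²/3 = -14.333333 and q = −2(tr M)³/27 + (tr M)·s/3 − det M = -10.259259.
Three real roots ⇒ use the trigonometric (Viète) form: r = 2√(−p/3) = 4.371626, φ = arccos(3q/(p·r)) = arccos(0.491187) = 1.057344 rad.
y_k = r·cos(φ/3 − 2πk/3) for k = 0, 1, 2 gives y = 4.102904, -0.744560, -3.358344.
λ_k = y_k − 0.333333 gives λ = 3.7696, -1.0779, -3.6917 (check: the sum is -1.0000 = tr M).

Hence λ_max = 3.7696 and λ_min = -3.6917.


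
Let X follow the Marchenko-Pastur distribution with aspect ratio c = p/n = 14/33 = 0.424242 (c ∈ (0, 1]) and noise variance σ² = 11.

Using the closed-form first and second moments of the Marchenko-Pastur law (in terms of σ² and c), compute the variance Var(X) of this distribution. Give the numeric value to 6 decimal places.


Recall the MP moments m_1 = E[X] = σ² and m_2 = E[X²] = σ⁴ (1 + c).
m_1 = E[X] = σ² = 11, so m_1² = 121.
m_2 = E[X²] = σ⁴ (1 + c) = 121 · (1 + 0.424242) = 121 · 1.424242 = 172.333333.
(Note m_2 − m_1² simplifies to c · σ⁴ = 0.424242 · 121.)

Var(X) = m_2 − m_1² = 172.333333 − 121 = 51.333333.


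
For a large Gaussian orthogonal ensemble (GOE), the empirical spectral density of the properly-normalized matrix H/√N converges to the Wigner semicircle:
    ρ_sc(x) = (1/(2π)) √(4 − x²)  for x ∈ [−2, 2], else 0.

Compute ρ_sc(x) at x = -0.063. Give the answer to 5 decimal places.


ρ_sc(x) = (1/(2π)) √(4 − x²). With x = -0.063:
  4 − x² = 4 − (-0.063)² = 4 − 0.003969 = 3.996031.
  √(4 − x²) = 1.999008.
  1/(2π) = 0.159155.
  ρ_sc(-0.063) = 0.159155 · 1.999008 = 0.318152.

Rounded to 5 decimal places: ρ_sc(-0.063) ≈ 0.31815.


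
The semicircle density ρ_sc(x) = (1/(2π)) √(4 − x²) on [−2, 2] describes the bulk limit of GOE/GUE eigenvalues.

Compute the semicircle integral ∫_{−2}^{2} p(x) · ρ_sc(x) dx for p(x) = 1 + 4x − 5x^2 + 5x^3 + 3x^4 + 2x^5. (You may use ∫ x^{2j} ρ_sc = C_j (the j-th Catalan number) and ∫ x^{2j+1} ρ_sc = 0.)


Write p(x) = Σ a_i x^i, split into monomials and integrate each against ρ_sc separately.
Using ∫ x^{2j} ρ_sc = C_j = (1/(j+1)) C(2j, j) (Catalan numbers) and ∫ x^{2j+1} ρ_sc = 0 (odd monomials vanish by symmetry):
  i = 0 (even): a_0 · C_{0} = 1 · 1 = 1
  i = 1 (odd): ∫ x^1 ρ_sc = 0 (vanishes)
  i = 2 (even): a_2 · C_{1} = -5 · 1 = -5
  i = 3 (odd): ∫ x^3 ρ_sc = 0 (vanishes)
  i = 4 (even): a_4 · C_{2} = 3 · 2 = 6
  i = 5 (odd): ∫ x^5 ρ_sc = 0 (vanishes)

Summing the contributions: ∫_{−2}^{2} p(x) ρ_sc(x) dx = 1 + (-5) + 6 = 2.


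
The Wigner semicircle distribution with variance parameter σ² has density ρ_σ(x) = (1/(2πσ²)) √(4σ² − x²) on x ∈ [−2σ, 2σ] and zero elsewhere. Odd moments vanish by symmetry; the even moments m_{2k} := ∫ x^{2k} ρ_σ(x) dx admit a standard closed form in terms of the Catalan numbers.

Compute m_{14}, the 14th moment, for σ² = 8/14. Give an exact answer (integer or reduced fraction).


By the scaled semicircle moment identity, m_{2k} = σ^{2k} · C_k with k = 7.
C_7 = (1/(k+1)) · C(2k, k) = (1/8) · C(14, 7) = (1/8) · 3432 = 429.
σ^{2k} = (σ²)^k = (8/14)^7 = 16384/823543.

Therefore m_{14} = σ^{14} · C_7 = (16384/823543) · 429 = 7028736/823543.


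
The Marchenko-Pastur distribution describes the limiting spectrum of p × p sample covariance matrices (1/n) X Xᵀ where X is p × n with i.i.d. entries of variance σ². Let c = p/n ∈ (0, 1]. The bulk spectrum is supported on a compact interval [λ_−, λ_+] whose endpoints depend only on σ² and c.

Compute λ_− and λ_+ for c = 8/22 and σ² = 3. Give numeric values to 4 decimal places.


c = 8/22 = 0.363636; √c = 0.603023.
λ_− = σ² (1 − √c)² = 3 · (1 − 0.603023)² = 3 · (0.396977)² = 0.472773.
λ_+ = σ² (1 + √c)² = 3 · (1 + 0.603023)² = 3 · (1.603023)² = 7.709045.

Rounded to 4 decimal places: λ_− ≈ 0.4728, λ_+ ≈ 7.7090.


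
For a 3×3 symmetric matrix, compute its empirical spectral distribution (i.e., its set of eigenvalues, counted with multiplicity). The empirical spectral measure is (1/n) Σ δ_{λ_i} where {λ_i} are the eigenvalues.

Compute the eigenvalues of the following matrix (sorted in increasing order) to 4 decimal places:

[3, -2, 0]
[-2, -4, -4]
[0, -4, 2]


Since M is real symmetric, all three eigenvalues are real; they are the roots of det(λI − M) = λ³ − (tr M) λ² + s λ − det M, where s is the sum of the principal 2×2 minors.
tr M = 3 + (-4) + 2 = 1.
s = (3·(-4) − (-2)²) + (3·2 − 0²) + ((-4)·2 − (-4)²) = -16 + 6 + (-24) = -34.
det M (expand along row 1) = 3·(-24) − (-2)·(-4) + 0·8 = -80.
Characteristic polynomial: λ³ − λ² − 34λ + 80 = 0.
Substitute λ = y + (tr M)/3 = y + 0.333333 to remove the quadratic term: y³ + p·y + q = 0 with p = s − (tr M)²/3 = -34.333333 and q = −2(tr M)³/27 + (tr M)·s/3 − det M = 68.592593.
Three real roots ⇒ use the trigonometric (Viète) form: r = 2√(−p/3) = 6.765928, φ = arccos(3q/(p·r)) = arccos(-0.885840) = 2.659097 rad.
y_k = r·cos(φ/3 − 2πk/3) for k = 0, 1, 2 gives y = 4.277636, 2.400973, -6.678609.
λ_k = y_k + 0.333333 gives λ = 4.6110, 2.7343, -6.3453 (check: the sum is 1.0000 = tr M).

Eigenvalues sorted in increasing order: [-6.3453, 2.7343, 4.6110].


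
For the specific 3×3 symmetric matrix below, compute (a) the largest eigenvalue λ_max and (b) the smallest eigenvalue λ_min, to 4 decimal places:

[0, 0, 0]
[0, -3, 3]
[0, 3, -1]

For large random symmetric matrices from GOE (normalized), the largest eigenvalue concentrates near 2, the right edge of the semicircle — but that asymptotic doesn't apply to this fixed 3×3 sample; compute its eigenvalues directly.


Since M is real symmetric, all three eigenvalues are real; they are the roots of det(λI − M) = λ³ − (tr M) λ² + s λ − det M, where s is the sum of the principal 2×2 minors.
tr M = 0 + (-3) + (-1) = -4.
s = (0·(-3) − 0²) + (0·(-1) − 0²) + ((-3)·(-1) − 3²) = 0 + 0 + (-6) = -6.
det M (expand along row 1) = 0·(-6) − 0·0 + 0·0 = 0.
Characteristic polynomial: λ³ + 4λ² − 6λ = 0.
Substitute λ = y + (tr M)/3 = y − 1.333333 to remove the quadratic term: y³ + p·y + q = 0 with p = s − (tr M)²/3 = -11.333333 and q = −2(tr M)³/27 + (tr M)·s/3 − det M = 12.740741.
Three real roots ⇒ use the trigonometric (Viète) form: r = 2√(−p/3) = 3.887301, φ = arccos(3q/(p·r)) = arccos(-0.867581) = 2.621114 rad.
y_k = r·cos(φ/3 − 2πk/3) for k = 0, 1, 2 gives y = 2.495611, 1.333333, -3.828944.
λ_k = y_k − 1.333333 gives λ = 1.1623, 0.0000, -5.1623 (check: the sum is -4.0000 = tr M).

Hence λ_max = 1.1623 and λ_min = -5.1623.


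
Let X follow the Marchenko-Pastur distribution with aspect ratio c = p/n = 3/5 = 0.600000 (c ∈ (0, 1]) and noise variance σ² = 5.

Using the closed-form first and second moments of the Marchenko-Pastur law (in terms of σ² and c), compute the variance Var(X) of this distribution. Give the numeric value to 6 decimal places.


Recall the MP moments m_1 = E[X] = σ² and m_2 = E[X²] = σ⁴ (1 + c).
m_1 = E[X] = σ² = 5, so m_1² = 25.
m_2 = E[X²] = σ⁴ (1 + c) = 25 · (1 + 0.600000) = 25 · 1.600000 = 40.000000.
(Note m_2 − m_1² simplifies to c · σ⁴ = 0.600000 · 25.)

Var(X) = m_2 − m_1² = 40.000000 − 25 = 15.000000.


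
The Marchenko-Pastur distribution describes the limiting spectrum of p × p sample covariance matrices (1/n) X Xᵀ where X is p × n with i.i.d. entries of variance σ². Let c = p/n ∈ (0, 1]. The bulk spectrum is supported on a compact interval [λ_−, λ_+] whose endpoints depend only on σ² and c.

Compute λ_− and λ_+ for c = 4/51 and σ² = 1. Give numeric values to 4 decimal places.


c = 4/51 = 0.078431; √c = 0.280056.
λ_− = σ² (1 − √c)² = 1 · (1 − 0.280056)² = 1 · (0.719944)² = 0.518319.
λ_+ = σ² (1 + √c)² = 1 · (1 + 0.280056)² = 1 · (1.280056)² = 1.638543.

Rounded to 4 decimal places: λ_− ≈ 0.5183, λ_+ ≈ 1.6385.


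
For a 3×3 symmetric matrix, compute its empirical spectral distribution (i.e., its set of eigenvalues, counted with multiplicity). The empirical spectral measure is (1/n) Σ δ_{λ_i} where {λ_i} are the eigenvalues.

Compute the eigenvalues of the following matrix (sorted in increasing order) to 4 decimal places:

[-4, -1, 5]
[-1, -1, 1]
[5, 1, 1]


Since M is real symmetric, all three eigenvalues are real; they are the roots of det(λI − M) = λ³ − (tr M) λ² + s λ − det M, where s is the sum of the principal 2×2 minors.
tr M = -4 + (-1) + 1 = -4.
s = ((-4)·(-1) − (-1)²) + ((-4)·1 − 5²) + ((-1)·1 − 1²) = 3 + (-29) + (-2) = -28.
det M (expand along row 1) = (-4)·(-2) − (-1)·(-6) + 5·4 = 22.
Characteristic polynomial: λ³ + 4λ² − 28λ − 22 = 0.
Substitute λ = y + (tr M)/3 = y − 1.333333 to remove the quadratic term: y³ + p·y + q = 0 with p = s − (tr M)²/3 = -33.333333 and q = −2(tr M)³/27 + (tr M)·s/3 − det M = 20.074074.
Three real roots ⇒ use the trigonometric (Viète) form: r = 2√(−p/3) = 6.666667, φ = arccos(3q/(p·r)) = arccos(-0.271000) = 1.845228 rad.
y_k = r·cos(φ/3 − 2πk/3) for k = 0, 1, 2 gives y = 5.444864, 0.608998, -6.053862.
λ_k = y_k − 1.333333 gives λ = 4.1115, -0.7243, -7.3872 (check: the sum is -4.0000 = tr M).

Eigenvalues sorted in increasing order: [-7.3872, -0.7243, 4.1115].


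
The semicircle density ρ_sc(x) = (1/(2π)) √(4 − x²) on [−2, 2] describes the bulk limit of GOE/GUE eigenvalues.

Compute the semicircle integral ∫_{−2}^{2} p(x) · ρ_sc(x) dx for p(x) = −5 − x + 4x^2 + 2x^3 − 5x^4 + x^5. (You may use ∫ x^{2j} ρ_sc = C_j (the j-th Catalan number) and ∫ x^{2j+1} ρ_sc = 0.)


Write p(x) = Σ a_i x^i, split into monomials and integrate each against ρ_sc separately.
Using ∫ x^{2j} ρ_sc = C_j = (1/(j+1)) C(2j, j) (Catalan numbers) and ∫ x^{2j+1} ρ_sc = 0 (odd monomials vanish by symmetry):
  i = 0 (even): a_0 · C_{0} = -5 · 1 = -5
  i = 1 (odd): ∫ x^1 ρ_sc = 0 (vanishes)
  i = 2 (even): a_2 · C_{1} = 4 · 1 = 4
  i = 3 (odd): ∫ x^3 ρ_sc = 0 (vanishes)
  i = 4 (even): a_4 · C_{2} = -5 · 2 = -10
  i = 5 (odd): ∫ x^5 ρ_sc = 0 (vanishes)

Summing the contributions: ∫_{−2}^{2} p(x) ρ_sc(x) dx = (-5) + 4 + (-10) = -11.


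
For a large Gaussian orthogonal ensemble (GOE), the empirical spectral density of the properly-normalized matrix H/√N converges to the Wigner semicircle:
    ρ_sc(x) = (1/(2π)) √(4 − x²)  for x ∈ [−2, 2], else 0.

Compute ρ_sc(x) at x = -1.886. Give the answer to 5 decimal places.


ρ_sc(x) = (1/(2π)) √(4 − x²). With x = -1.886:
  4 − x² = 4 − (-1.886)² = 4 − 3.556996 = 0.443004.
  √(4 − x²) = 0.665585.
  1/(2π) = 0.159155.
  ρ_sc(-1.886) = 0.159155 · 0.665585 = 0.105931.

Rounded to 5 decimal places: ρ_sc(-1.886) ≈ 0.10593.


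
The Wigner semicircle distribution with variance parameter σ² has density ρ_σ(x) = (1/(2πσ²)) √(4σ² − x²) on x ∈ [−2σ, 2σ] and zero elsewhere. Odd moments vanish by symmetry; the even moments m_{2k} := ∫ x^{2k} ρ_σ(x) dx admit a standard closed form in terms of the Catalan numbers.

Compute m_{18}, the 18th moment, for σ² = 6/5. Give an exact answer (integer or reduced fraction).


By the scaled semicircle moment identity, m_{2k} = σ^{2k} · C_k with k = 9.
C_9 = (1/(k+1)) · C(2k, k) = (1/10) · C(18, 9) = (1/10) · 48620 = 4862.
σ^{2k} = (σ²)^k = (6/5)^9 = 10077696/1953125.

Therefore m_{18} = σ^{18} · C_9 = (10077696/1953125) · 4862 = 48997757952/1953125.


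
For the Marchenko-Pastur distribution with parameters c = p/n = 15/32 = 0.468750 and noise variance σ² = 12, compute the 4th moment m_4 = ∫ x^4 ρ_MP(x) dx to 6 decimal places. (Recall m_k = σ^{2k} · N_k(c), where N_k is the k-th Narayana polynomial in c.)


E[X⁴] = σ⁸ (1 + 6c + 6c² + c³) (fourth MP moment). With σ² = 12 (so σ⁸ = 20736) and c = 15/32 = 0.468750: E[X⁴] = 20736 · (1 + 6·0.468750 + 6·(0.468750)² + (0.468750)³) = 20736 · 5.233856.

So E[X^4] = 108529.242188.


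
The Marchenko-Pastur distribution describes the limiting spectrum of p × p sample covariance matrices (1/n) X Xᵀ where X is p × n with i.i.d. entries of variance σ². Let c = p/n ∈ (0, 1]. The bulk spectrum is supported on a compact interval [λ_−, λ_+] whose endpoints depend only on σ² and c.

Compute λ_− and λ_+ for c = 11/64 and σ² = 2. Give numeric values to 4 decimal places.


c = 11/64 = 0.171875; √c = 0.414578.
λ_− = σ² (1 − √c)² = 2 · (1 − 0.414578)² = 2 · (0.585422)² = 0.685438.
λ_+ = σ² (1 + √c)² = 2 · (1 + 0.414578)² = 2 · (1.414578)² = 4.002062.

Rounded to 4 decimal places: λ_− ≈ 0.6854, λ_+ ≈ 4.0021.


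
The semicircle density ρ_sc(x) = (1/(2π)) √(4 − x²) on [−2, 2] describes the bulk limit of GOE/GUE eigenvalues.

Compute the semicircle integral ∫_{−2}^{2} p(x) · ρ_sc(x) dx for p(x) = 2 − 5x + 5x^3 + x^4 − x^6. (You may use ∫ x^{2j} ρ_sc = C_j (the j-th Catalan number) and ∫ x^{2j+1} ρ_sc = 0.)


Write p(x) = Σ a_i x^i, split into monomials and integrate each against ρ_sc separately.
Using ∫ x^{2j} ρ_sc = C_j = (1/(j+1)) C(2j, j) (Catalan numbers) and ∫ x^{2j+1} ρ_sc = 0 (odd monomials vanish by symmetry):
  i = 0 (even): a_0 · C_{0} = 2 · 1 = 2
  i = 1 (odd): ∫ x^1 ρ_sc = 0 (vanishes)
  i = 3 (odd): ∫ x^3 ρ_sc = 0 (vanishes)
  i = 4 (even): a_4 · C_{2} = 1 · 2 = 2
  i = 6 (even): a_6 · C_{3} = -1 · 5 = -5

Summing the contributions: ∫_{−2}^{2} p(x) ρ_sc(x) dx = 2 + 2 + (-5) = -1.


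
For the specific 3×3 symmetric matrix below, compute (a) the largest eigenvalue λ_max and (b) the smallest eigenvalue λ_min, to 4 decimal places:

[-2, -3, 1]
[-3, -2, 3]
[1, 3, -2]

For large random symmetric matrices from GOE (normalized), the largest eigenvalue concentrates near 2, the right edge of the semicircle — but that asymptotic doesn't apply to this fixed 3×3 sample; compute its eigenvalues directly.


Since M is real symmetric, all three eigenvalues are real; they are the roots of det(λI − M) = λ³ − (tr M) λ² + s λ − det M, where s is the sum of the principal 2×2 minors.
tr M = -2 + (-2) + (-2) = -6.
s = ((-2)·(-2) − (-3)²) + ((-2)·(-2) − 1²) + ((-2)·(-2) − 3²) = -5 + 3 + (-5) = -7.
det M (expand along row 1) = (-2)·(-5) − (-3)·3 + 1·(-7) = 12.
Characteristic polynomial: λ³ + 6λ² − 7λ − 12 = 0.
Substitute λ = y + (tr M)/3 = y − 2.000000 to remove the quadratic term: y³ + p·y + q = 0 with p = s − (tr M)²/3 = -19.000000 and q = −2(tr M)³/27 + (tr M)·s/3 − det M = 18.000000.
Three real roots ⇒ use the trigonometric (Viète) form: r = 2√(−p/3) = 5.033223, φ = arccos(3q/(p·r)) = arccos(-0.564669) = 2.170829 rad.
y_k = r·cos(φ/3 − 2πk/3) for k = 0, 1, 2 gives y = 3.772002, 1.000000, -4.772002.
λ_k = y_k − 2.000000 gives λ = 1.7720, -1.0000, -6.7720 (check: the sum is -6.0000 = tr M).

Hence λ_max = 1.7720 and λ_min = -6.7720.


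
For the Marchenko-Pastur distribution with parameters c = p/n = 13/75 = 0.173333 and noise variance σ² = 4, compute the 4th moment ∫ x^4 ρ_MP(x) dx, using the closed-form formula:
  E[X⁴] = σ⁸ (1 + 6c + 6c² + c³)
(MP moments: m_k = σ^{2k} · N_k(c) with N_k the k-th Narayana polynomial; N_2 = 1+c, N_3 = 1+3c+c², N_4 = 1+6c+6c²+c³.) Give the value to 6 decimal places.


E[X⁴] = σ⁸ (1 + 6c + 6c² + c³) (fourth MP moment). With σ² = 4 (so σ⁸ = 256) and c = 13/75 = 0.173333: E[X⁴] = 256 · (1 + 6·0.173333 + 6·(0.173333)² + (0.173333)³) = 256 · 2.225474.

So E[X^4] = 569.721439.


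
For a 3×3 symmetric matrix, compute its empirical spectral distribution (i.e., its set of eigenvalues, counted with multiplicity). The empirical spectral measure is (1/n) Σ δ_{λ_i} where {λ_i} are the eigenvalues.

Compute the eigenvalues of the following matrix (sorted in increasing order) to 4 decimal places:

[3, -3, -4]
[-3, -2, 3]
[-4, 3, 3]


Since M is real symmetric, all three eigenvalues are real; they are the roots of det(λI − M) = λ³ − (tr M) λ² + s λ − det M, where s is the sum of the principal 2×2 minors.
tr M = 3 + (-2) + 3 = 4.
s = (3·(-2) − (-3)²) + (3·3 − (-4)²) + ((-2)·3 − 3²) = -15 + (-7) + (-15) = -37.
det M (expand along row 1) = 3·(-15) − (-3)·3 + (-4)·(-17) = 32.
Characteristic polynomial: λ³ − 4λ² − 37λ − 32 = 0.
Substitute λ = y + (tr M)/3 = y + 1.333333 to remove the quadratic term: y³ + p·y + q = 0 with p = s − (tr M)²/3 = -42.333333 and q = −2(tr M)³/27 + (tr M)·s/3 − det M = -86.074074.
Three real roots ⇒ use the trigonometric (Viète) form: r = 2√(−p/3) = 7.512952, φ = arccos(3q/(p·r)) = arccos(0.811896) = 0.623403 rad.
y_k = r·cos(φ/3 − 2πk/3) for k = 0, 1, 2 gives y = 7.351325, -2.333333, -5.017992.
λ_k = y_k + 1.333333 gives λ = 8.6847, -1.0000, -3.6847 (check: the sum is 4.0000 = tr M).

Eigenvalues sorted in increasing order: [-3.6847, -1.0000, 8.6847].


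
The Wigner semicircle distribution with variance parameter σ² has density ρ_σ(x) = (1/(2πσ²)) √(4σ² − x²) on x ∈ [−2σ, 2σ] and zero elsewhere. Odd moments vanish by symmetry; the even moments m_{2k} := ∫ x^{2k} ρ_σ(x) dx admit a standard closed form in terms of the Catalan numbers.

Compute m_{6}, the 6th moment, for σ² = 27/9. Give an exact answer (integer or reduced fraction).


By the scaled semicircle moment identity, m_{2k} = σ^{2k} · C_k with k = 3.
C_3 = (1/(k+1)) · C(2k, k) = (1/4) · C(6, 3) = (1/4) · 20 = 5.
σ^{2k} = (σ²)^k = (27/9)^3 = 27.

Therefore m_{6} = σ^{6} · C_3 = 27 · 5 = 135.


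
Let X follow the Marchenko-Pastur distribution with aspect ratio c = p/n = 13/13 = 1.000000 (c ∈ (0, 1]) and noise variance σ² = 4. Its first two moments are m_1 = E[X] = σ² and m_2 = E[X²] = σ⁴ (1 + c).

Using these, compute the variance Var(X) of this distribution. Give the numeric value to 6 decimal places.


m_1 = E[X] = σ² = 4, so m_1² = 16.
m_2 = E[X²] = σ⁴ (1 + c) = 16 · (1 + 1.000000) = 16 · 2.000000 = 32.000000.
(Note m_2 − m_1² simplifies to c · σ⁴ = 1.000000 · 16.)

Var(X) = m_2 − m_1² = 32.000000 − 16 = 16.000000.


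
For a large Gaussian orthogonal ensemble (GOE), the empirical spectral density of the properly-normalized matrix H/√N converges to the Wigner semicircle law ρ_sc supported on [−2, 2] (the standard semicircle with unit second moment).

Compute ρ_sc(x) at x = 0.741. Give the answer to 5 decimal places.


ρ_sc(x) = (1/(2π)) √(4 − x²). With x = 0.741:
  4 − x² = 4 − (0.741)² = 4 − 0.549081 = 3.450919.
  √(4 − x²) = 1.857665.
  1/(2π) = 0.159155.
  ρ_sc(0.741) = 0.159155 · 1.857665 = 0.295657.

Rounded to 5 decimal places: ρ_sc(0.741) ≈ 0.29566.


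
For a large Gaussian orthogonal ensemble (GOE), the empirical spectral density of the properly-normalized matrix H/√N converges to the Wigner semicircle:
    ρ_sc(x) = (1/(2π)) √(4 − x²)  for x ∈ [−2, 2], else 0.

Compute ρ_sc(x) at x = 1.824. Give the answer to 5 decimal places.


ρ_sc(x) = (1/(2π)) √(4 − x²). With x = 1.824:
  4 − x² = 4 − (1.824)² = 4 − 3.326976 = 0.673024.
  √(4 − x²) = 0.820380.
  1/(2π) = 0.159155.
  ρ_sc(1.824) = 0.159155 · 0.820380 = 0.130568.

Rounded to 5 decimal places: ρ_sc(1.824) ≈ 0.13057.


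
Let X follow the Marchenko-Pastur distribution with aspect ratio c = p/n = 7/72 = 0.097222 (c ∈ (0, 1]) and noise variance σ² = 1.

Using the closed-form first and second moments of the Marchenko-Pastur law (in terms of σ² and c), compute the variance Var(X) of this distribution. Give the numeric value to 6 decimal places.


Recall the MP moments m_1 = E[X] = σ² and m_2 = E[X²] = σ⁴ (1 + c).
m_1 = E[X] = σ² = 1, so m_1² = 1.
m_2 = E[X²] = σ⁴ (1 + c) = 1 · (1 + 0.097222) = 1 · 1.097222 = 1.097222.
(Note m_2 − m_1² simplifies to c · σ⁴ = 0.097222 · 1.)

Var(X) = m_2 − m_1² = 1.097222 − 1 = 0.097222.


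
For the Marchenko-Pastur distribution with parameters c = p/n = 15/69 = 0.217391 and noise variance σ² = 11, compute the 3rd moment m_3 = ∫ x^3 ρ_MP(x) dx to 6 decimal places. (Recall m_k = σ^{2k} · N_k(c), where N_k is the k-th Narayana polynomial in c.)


E[X³] = σ⁶ (1 + 3c + c²) (third MP moment). With σ² = 11 (so σ⁶ = 1331) and c = 15/69 = 0.217391: E[X³] = 1331 · (1 + 3·0.217391 + (0.217391)²) = 1331 · 1.699433.

So E[X^3] = 2261.945180.


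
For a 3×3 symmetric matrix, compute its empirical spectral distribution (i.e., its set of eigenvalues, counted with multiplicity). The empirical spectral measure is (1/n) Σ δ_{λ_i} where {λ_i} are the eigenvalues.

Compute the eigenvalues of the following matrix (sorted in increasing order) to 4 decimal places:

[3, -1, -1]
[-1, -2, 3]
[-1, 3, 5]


Since M is real symmetric, all three eigenvalues are real; they are the roots of det(λI − M) = λ³ − (tr M) λ² + s λ − det M, where s is the sum of the principal 2×2 minors.
tr M = 3 + (-2) + 5 = 6.
s = (3·(-2) − (-1)²) + (3·5 − (-1)²) + ((-2)·5 − 3²) = -7 + 14 + (-19) = -12.
det M (expand along row 1) = 3·(-19) − (-1)·(-2) + (-1)·(-5) = -54.
Characteristic polynomial: λ³ − 6λ² − 12λ + 54 = 0.
Substitute λ = y + (tr M)/3 = y + 2.000000 to remove the quadratic term: y³ + p·y + q = 0 with p = s − (tr M)²/3 = -24.000000 and q = −2(tr M)³/27 + (tr M)·s/3 − det M = 14.000000.
Three real roots ⇒ use the trigonometric (Viète) form: r = 2√(−p/3) = 5.656854, φ = arccos(3q/(p·r)) = arccos(-0.309359) = 1.885315 rad.
y_k = r·cos(φ/3 − 2πk/3) for k = 0, 1, 2 gives y = 4.576092, 0.591977, -5.168069.
λ_k = y_k + 2.000000 gives λ = 6.5761, 2.5920, -3.1681 (check: the sum is 6.0000 = tr M).

Eigenvalues sorted in increasing order: [-3.1681, 2.5920, 6.5761].


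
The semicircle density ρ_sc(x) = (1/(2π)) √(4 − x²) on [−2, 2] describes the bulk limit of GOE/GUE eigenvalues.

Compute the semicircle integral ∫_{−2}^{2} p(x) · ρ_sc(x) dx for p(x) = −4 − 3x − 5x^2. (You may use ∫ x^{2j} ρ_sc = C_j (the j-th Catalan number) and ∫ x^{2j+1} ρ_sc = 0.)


Write p(x) = Σ a_i x^i, split into monomials and integrate each against ρ_sc separately.
Using ∫ x^{2j} ρ_sc = C_j = (1/(j+1)) C(2j, j) (Catalan numbers) and ∫ x^{2j+1} ρ_sc = 0 (odd monomials vanish by symmetry):
  i = 0 (even): a_0 · C_{0} = -4 · 1 = -4
  i = 1 (odd): ∫ x^1 ρ_sc = 0 (vanishes)
  i = 2 (even): a_2 · C_{1} = -5 · 1 = -5

Summing the contributions: ∫_{−2}^{2} p(x) ρ_sc(x) dx = (-4) + (-5) = -9.


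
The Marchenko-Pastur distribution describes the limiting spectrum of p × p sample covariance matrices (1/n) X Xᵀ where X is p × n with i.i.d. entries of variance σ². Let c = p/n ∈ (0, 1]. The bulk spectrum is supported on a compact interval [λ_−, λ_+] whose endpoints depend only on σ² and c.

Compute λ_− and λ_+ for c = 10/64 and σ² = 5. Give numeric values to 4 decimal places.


c = 10/64 = 0.156250; √c = 0.395285.
λ_− = σ² (1 − √c)² = 5 · (1 − 0.395285)² = 5 · (0.604715)² = 1.828403.
λ_+ = σ² (1 + √c)² = 5 · (1 + 0.395285)² = 5 · (1.395285)² = 9.734097.

Rounded to 4 decimal places: λ_− ≈ 1.8284, λ_+ ≈ 9.7341.


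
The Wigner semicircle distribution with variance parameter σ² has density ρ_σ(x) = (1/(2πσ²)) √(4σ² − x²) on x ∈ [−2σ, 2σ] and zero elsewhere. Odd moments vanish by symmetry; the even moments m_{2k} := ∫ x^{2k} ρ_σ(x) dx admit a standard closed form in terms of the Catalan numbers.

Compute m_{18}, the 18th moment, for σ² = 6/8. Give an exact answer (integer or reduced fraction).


By the scaled semicircle moment identity, m_{2k} = σ^{2k} · C_k with k = 9.
C_9 = (1/(k+1)) · C(2k, k) = (1/10) · C(18, 9) = (1/10) · 48620 = 4862.
σ^{2k} = (σ²)^k = (6/8)^9 = 19683/262144.

Therefore m_{18} = σ^{18} · C_9 = (19683/262144) · 4862 = 47849373/131072.


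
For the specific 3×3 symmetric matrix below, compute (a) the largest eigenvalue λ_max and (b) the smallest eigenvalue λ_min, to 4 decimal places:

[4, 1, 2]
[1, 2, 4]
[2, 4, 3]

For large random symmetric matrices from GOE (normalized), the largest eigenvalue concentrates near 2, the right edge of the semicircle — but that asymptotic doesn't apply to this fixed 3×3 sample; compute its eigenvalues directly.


Since M is real symmetric, all three eigenvalues are real; they are the roots of det(λI − M) = λ³ − (tr M) λ² + s λ − det M, where s is the sum of the principal 2×2 minors.
tr M = 4 + 2 + 3 = 9.
s = (4·2 − 1²) + (4·3 − 2²) + (2·3 − 4²) = 7 + 8 + (-10) = 5.
det M (expand along row 1) = 4·(-10) − 1·(-5) + 2·0 = -35.
Characteristic polynomial: λ³ − 9λ² + 5λ + 35 = 0.
Substitute λ = y + (tr M)/3 = y + 3.000000 to remove the quadratic term: y³ + p·y + q = 0 with p = s − (tr M)²/3 = -22.000000 and q = −2(tr M)³/27 + (tr M)·s/3 − det M = -4.000000.
Three real roots ⇒ use the trigonometric (Viète) form: r = 2√(−p/3) = 5.416026, φ = arccos(3q/(p·r)) = arccos(0.100711) = 1.469914 rad.
y_k = r·cos(φ/3 − 2πk/3) for k = 0, 1, 2 gives y = 4.778810, -0.182093, -4.596718.
λ_k = y_k + 3.000000 gives λ = 7.7788, 2.8179, -1.5967 (check: the sum is 9.0000 = tr M).

Hence λ_max = 7.7788 and λ_min = -1.5967.


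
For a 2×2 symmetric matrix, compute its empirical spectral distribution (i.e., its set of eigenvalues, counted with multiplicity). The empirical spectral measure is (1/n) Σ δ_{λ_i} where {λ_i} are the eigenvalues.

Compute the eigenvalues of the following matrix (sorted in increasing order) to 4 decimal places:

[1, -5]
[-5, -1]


Since M is real symmetric, both eigenvalues are real; they are the roots of det(λI − M) = λ² − (tr M) λ + det M.
tr M = 1 + (-1) = 0.
det M = 1·(-1) − (-5)² = -1 − 25 = -26.
Characteristic polynomial: λ² − 26 = 0.
Discriminant Δ = (tr M)² − 4·det M = 0 − (-104) = 104; √Δ = 10.198039.
λ = (tr M ± √Δ)/2 = (0 ± 10.198039)/2, giving (tr M − √Δ)/2 = -5.0990 and (tr M + √Δ)/2 = 5.0990.

Eigenvalues sorted in increasing order: [-5.0990, 5.0990].


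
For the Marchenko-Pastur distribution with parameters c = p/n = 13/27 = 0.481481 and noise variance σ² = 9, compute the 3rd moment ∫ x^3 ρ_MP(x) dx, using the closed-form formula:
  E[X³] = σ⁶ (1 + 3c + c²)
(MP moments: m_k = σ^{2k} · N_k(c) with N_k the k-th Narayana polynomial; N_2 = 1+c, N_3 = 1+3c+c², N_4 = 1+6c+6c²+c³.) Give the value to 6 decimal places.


E[X³] = σ⁶ (1 + 3c + c²) (third MP moment). With σ² = 9 (so σ⁶ = 729) and c = 13/27 = 0.481481: E[X³] = 729 · (1 + 3·0.481481 + (0.481481)²) = 729 · 2.676269.

So E[X^3] = 1951.000000.


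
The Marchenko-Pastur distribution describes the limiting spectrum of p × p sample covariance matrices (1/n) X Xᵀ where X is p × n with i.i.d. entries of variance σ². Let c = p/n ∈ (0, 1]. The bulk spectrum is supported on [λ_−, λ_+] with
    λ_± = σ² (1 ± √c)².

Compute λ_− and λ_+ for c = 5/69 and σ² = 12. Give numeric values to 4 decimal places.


c = 5/69 = 0.072464; √c = 0.269191.
λ_− = σ² (1 − √c)² = 12 · (1 − 0.269191)² = 12 · (0.730809)² = 6.408982.
λ_+ = σ² (1 + √c)² = 12 · (1 + 0.269191)² = 12 · (1.269191)² = 19.330148.

Rounded to 4 decimal places: λ_− ≈ 6.4090, λ_+ ≈ 19.3301.


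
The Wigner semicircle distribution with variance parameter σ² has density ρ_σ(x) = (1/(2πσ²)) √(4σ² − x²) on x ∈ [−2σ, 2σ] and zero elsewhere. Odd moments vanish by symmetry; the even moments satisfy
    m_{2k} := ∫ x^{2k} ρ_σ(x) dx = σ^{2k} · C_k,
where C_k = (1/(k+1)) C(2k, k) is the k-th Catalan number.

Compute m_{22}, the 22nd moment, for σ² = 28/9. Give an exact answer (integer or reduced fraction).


By the scaled semicircle moment identity, m_{2k} = σ^{2k} · C_k with k = 11.
C_11 = (1/(k+1)) · C(2k, k) = (1/12) · C(22, 11) = (1/12) · 705432 = 58786.
σ^{2k} = (σ²)^k = (28/9)^11 = 8293509467471872/31381059609.

Therefore m_{22} = σ^{22} · C_11 = (8293509467471872/31381059609) · 58786 = 487542247554801467392/31381059609.


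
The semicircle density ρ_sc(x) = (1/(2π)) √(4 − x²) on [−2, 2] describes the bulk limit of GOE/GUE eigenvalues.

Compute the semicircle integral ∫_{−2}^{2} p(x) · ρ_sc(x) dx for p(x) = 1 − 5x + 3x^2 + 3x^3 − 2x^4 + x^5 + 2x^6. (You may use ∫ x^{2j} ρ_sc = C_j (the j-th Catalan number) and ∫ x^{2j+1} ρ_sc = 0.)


Write p(x) = Σ a_i x^i, split into monomials and integrate each against ρ_sc separately.
Using ∫ x^{2j} ρ_sc = C_j = (1/(j+1)) C(2j, j) (Catalan numbers) and ∫ x^{2j+1} ρ_sc = 0 (odd monomials vanish by symmetry):
  i = 0 (even): a_0 · C_{0} = 1 · 1 = 1
  i = 1 (odd): ∫ x^1 ρ_sc = 0 (vanishes)
  i = 2 (even): a_2 · C_{1} = 3 · 1 = 3
  i = 3 (odd): ∫ x^3 ρ_sc = 0 (vanishes)
  i = 4 (even): a_4 · C_{2} = -2 · 2 = -4
  i = 5 (odd): ∫ x^5 ρ_sc = 0 (vanishes)
  i = 6 (even): a_6 · C_{3} = 2 · 5 = 10

Summing the contributions: ∫_{−2}^{2} p(x) ρ_sc(x) dx = 1 + 3 + (-4) + 10 = 10.


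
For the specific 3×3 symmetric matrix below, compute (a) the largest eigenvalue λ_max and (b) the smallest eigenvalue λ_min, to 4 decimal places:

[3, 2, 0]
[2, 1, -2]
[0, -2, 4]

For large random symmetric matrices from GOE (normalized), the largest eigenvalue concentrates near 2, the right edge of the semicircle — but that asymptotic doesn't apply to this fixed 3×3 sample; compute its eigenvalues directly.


Since M is real symmetric, all three eigenvalues are real; they are the roots of det(λI − M) = λ³ − (tr M) λ² + s λ − det M, where s is the sum of the principal 2×2 minors.
tr M = 3 + 1 + 4 = 8.
s = (3·1 − 2²) + (3·4 − 0²) + (1·4 − (-2)²) = -1 + 12 + 0 = 11.
det M (expand along row 1) = 3·0 − 2·8 + 0·(-4) = -16.
Characteristic polynomial: λ³ − 8λ² + 11λ + 16 = 0.
Substitute λ = y + (tr M)/3 = y + 2.666667 to remove the quadratic term: y³ + p·y + q = 0 with p = s − (tr M)²/3 = -10.333333 and q = −2(tr M)³/27 + (tr M)·s/3 − det M = 7.407407.
Three real roots ⇒ use the trigonometric (Viète) form: r = 2√(−p/3) = 3.711843, φ = arccos(3q/(p·r)) = arccos(-0.579372) = 2.188754 rad.
y_k = r·cos(φ/3 − 2πk/3) for k = 0, 1, 2 gives y = 2.766998, 0.759192, -3.526190.
λ_k = y_k + 2.666667 gives λ = 5.4337, 3.4259, -0.8595 (check: the sum is 8.0000 = tr M).

Hence λ_max = 5.4337 and λ_min = -0.8595.
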